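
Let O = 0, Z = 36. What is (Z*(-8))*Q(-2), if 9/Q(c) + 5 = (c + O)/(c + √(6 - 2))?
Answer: 0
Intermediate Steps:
Q(c) = 9/(-5 + c/(2 + c)) (Q(c) = 9/(-5 + (c + 0)/(c + √(6 - 2))) = 9/(-5 + c/(c + √4)) = 9/(-5 + c/(c + 2)) = 9/(-5 + c/(2 + c)))
(Z*(-8))*Q(-2) = (36*(-8))*(9*(-2 - 1*(-2))/(2*(5 + 2*(-2)))) = -1296*(-2 + 2)/(5 - 4) = -1296*0/1 = -1296*0 = -288*0 = 0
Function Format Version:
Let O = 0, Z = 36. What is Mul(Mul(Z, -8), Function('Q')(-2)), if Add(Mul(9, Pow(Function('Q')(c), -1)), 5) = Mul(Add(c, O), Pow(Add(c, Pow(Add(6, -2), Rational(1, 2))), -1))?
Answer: 0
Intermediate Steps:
Function('Q')(c) = Mul(9, Pow(Add(-5, Mul(c, Pow(Add(2, c), -1))), -1)) (Function('Q')(c) = Mul(9, Pow(Add(-5, Mul(Add(c, 0), Pow(Add(c, Pow(Add(6, -2), Rational(1, 2))), -1))), -1)) = Mul(9, Pow(Add(-5, Mul(c, Pow(Add(c, Pow(4, Rational(1, 2))), -1))), -1)) = Mul(9, Pow(Add(-5, Mul(c, Pow(Add(c, 2), -1))), -1)) = Mul(9, Pow(Add(-5, Mul(c, Pow(Add(2, c), -1))), -1)))
Mul(Mul(Z, -8), Function('Q')(-2)) = Mul(Mul(36, -8), Mul(Rational(9, 2), Pow(Add(5, Mul(2, -2)), -1), Add(-2, Mul(-1, -2)))) = Mul(-288, Mul(Rational(9, 2), Pow(Add(5, -4), -1), Add(-2, 2))) = Mul(-288, Mul(Rational(9, 2), Pow(1, -1), 0)) = Mul(-288, Mul(Rational(9, 2), 1, 0)) = Mul(-288, 0) = 0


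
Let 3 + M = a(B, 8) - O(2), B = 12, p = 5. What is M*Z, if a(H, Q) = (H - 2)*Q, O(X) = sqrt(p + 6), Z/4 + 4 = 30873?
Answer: 9507652 - 123476*sqrt(11) ≈ 9.0981e+6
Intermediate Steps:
Z = 123476 (Z = -16 + 4*30873 = -16 + 123492 = 123476)
O(X) = sqrt(11) (O(X) = sqrt(5 + 6) = sqrt(11))
a(H, Q) = Q*(-2 + H) (a(H, Q) = (-2 + H)*Q = Q*(-2 + H))
M = 77 - sqrt(11) (M = -3 + (8*(-2 + 12) - sqrt(11)) = -3 + (8*10 - sqrt(11)) = -3 + (80 - sqrt(11)) = 77 - sqrt(11) ≈ 73.683)
M*Z = (77 - sqrt(11))*123476 = 9507652 - 123476*sqrt(11)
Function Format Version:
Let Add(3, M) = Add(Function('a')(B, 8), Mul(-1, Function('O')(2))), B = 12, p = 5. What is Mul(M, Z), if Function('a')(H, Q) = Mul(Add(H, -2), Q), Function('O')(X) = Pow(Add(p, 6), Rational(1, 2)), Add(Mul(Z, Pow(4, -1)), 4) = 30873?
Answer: Add(9507652, Mul(-123476, Pow(11, Rational(1, 2)))) ≈ 9.0981e+6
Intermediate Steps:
Z = 123476 (Z = Add(-16, Mul(4, 30873)) = Add(-16, 123492) = 123476)
Function('O')(X) = Pow(11, Rational(1, 2)) (Function('O')(X) = Pow(Add(5, 6), Rational(1, 2)) = Pow(11, Rational(1, 2)))
Function('a')(H, Q) = Mul(Q, Add(-2, H)) (Function('a')(H, Q) = Mul(Add(-2, H), Q) = Mul(Q, Add(-2, H)))
M = Add(77, Mul(-1, Pow(11, Rational(1, 2)))) (M = Add(-3, Add(Mul(8, Add(-2, 12)), Mul(-1, Pow(11, Rational(1, 2))))) = Add(-3, Add(Mul(8, 10), Mul(-1, Pow(11, Rational(1, 2))))) = Add(-3, Add(80, Mul(-1, Pow(11, Rational(1, 2))))) = Add(77, Mul(-1, Pow(11, Rational(1, 2)))) ≈ 73.683)
Mul(M, Z) = Mul(Add(77, Mul(-1, Pow(11, Rational(1, 2)))), 123476) = Add(9507652, Mul(-123476, Pow(11, Rational(1, 2))))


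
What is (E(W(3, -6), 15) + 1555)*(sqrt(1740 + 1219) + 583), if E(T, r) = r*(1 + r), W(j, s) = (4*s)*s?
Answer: 1046485 + 1795*sqrt(2959) ≈ 1.1441e+6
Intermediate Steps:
W(j, s) = 4*s**2
(E(W(3, -6), 15) + 1555)*(sqrt(1740 + 1219) + 583) = (15*(1 + 15) + 1555)*(sqrt(1740 + 1219) + 583) = (15*16 + 1555)*(sqrt(2959) + 583) = (240 + 1555)*(583 + sqrt(2959)) = 1795*(583 + sqrt(2959)) = 1046485 + 1795*sqrt(2959)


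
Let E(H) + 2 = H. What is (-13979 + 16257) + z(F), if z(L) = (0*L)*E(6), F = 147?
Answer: 2278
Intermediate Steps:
E(H) = -2 + H
z(L) = 0 (z(L) = (0*L)*(-2 + 6) = 0*4 = 0)
(-13979 + 16257) + z(F) = (-13979 + 16257) + 0 = 2278 + 0 = 2278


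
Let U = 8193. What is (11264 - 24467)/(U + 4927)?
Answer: -13203/13120 ≈ -1.0063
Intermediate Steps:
(11264 - 24467)/(U + 4927) = (11264 - 24467)/(8193 + 4927) = -13203/13120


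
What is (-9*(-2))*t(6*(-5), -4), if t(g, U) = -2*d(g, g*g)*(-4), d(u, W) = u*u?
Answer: 129600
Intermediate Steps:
d(u, W) = u²
t(g, U) = 8*g² (t(g, U) = -2*g²*(-4) = 8*g²)
(-9*(-2))*t(6*(-5), -4) = (-9*(-2))*(8*(6*(-5))²) = 18*(8*(-30)²) = 18*(8*900) = 18*7200 = 129600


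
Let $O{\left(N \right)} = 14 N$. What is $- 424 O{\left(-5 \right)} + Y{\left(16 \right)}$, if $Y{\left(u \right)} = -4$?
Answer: $29676$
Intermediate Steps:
$- 424 O{\left(-5 \right)} + Y{\left(16 \right)} = - 424 \cdot 14 \left(-5\right) - 4 = \left(-424\right) \left(-70\right) - 4 = 29680 - 4 = 29676$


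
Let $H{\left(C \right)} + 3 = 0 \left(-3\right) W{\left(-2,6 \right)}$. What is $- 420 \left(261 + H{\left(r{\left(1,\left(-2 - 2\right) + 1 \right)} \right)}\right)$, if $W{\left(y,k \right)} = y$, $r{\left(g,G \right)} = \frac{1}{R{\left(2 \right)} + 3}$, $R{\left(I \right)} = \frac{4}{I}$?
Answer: $-108360$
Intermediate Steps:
$r{\left(g,G \right)} = \frac{1}{5}$ ($r{\left(g,G \right)} = \frac{1}{\frac{4}{2} + 3} = \frac{1}{4 \cdot \frac{1}{2} + 3} = \frac{1}{2 + 3} = \frac{1}{5}$)
$H{\left(C \right)} = -3$ ($H{\left(C \right)} = -3 + 0 \left(-3\right) \left(-2\right) = -3 + 0 \left(-2\right) = -3 + 0 = -3$)
$- 420 \left(261 + H{\left(r{\left(1,\left(-2 - 2\right) + 1 \right)} \right)}\right) = - 420 \left(261 - 3\right) = \left(-420\right) 258 = -108360$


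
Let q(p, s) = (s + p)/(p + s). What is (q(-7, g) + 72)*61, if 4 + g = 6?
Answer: 4453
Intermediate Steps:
g = 2 (g = -4 + 6 = 2)
q(p, s) = 1 (q(p, s) = (p + s)/(p + s) = 1)
(q(-7, g) + 72)*61 = (1 + 72)*61 = 73*61 = 4453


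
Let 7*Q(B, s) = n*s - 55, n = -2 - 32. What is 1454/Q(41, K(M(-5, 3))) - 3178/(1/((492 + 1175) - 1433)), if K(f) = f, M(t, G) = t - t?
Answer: -40911038/55 ≈ -7.4384e+5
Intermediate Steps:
M(t, G) = 0
n = -34
Q(B, s) = -55/7 - 34*s/7 (Q(B, s) = (-34*s - 55)/7 = (-55 - 34*s)/7 = -55/7 - 34*s/7)
1454/Q(41, K(M(-5, 3))) - 3178/(1/((492 + 1175) - 1433)) = 1454/(-55/7 - 34/7*0) - 3178/(1/((492 + 1175) - 1433)) = 1454/(-55/7 + 0) - 3178/(1/(1667 - 1433)) = 1454/(-55/7) - 3178/(1/234) = 1454*(-7/55) - 3178/1/234 = -10178/55 - 3178*234 = -10178/55 - 743652 = -40911038/55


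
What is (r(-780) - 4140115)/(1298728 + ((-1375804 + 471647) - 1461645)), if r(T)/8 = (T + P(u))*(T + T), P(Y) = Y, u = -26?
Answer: -5918765/1067074 ≈ -5.5467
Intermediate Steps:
r(T) = 16*T*(-26 + T) (r(T) = 8*((T - 26)*(T + T)) = 8*((-26 + T)*(2*T)) = 8*(2*T*(-26 + T)) = 16*T*(-26 + T))
(r(-780) - 4140115)/(1298728 + ((-1375804 + 471647) - 1461645)) = (16*(-780)*(-26 - 780) - 4140115)/(1298728 + ((-1375804 + 471647) - 1461645)) = (16*(-780)*(-806) - 4140115)/(1298728 + (-904157 - 1461645)) = (10058880 - 4140115)/(1298728 - 2365802) = 5918765/(-1067074) = 5918765*(-1/1067074) = -5918765/1067074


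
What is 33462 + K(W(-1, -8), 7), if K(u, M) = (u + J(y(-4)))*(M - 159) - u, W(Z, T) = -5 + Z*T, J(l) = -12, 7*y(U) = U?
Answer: 34827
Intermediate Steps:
y(U) = U/7
W(Z, T) = -5 + T*Z
K(u, M) = -u + (-159 + M)*(-12 + u) (K(u, M) = (u - 12)*(M - 159) - u = (-12 + u)*(-159 + M) - u = (-159 + M)*(-12 + u) - u = -u + (-159 + M)*(-12 + u))
33462 + K(W(-1, -8), 7) = 33462 + (1908 - 160*(-5 - 8*(-1)) - 12*7 + 7*(-5 - 8*(-1))) = 33462 + (1908 - 160*(-5 + 8) - 84 + 7*(-5 + 8)) = 33462 + (1908 - 160*3 - 84 + 7*3) = 33462 + (1908 - 480 - 84 + 21) = 33462 + 1365 = 34827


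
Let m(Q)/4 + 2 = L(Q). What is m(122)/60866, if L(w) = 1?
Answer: -2/30433 ≈ -6.5718e-5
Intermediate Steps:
m(Q) = -4 (m(Q) = -8 + 4*1 = -8 + 4 = -4)
m(122)/60866 = -4/60866 = -4*1/60866 = -2/30433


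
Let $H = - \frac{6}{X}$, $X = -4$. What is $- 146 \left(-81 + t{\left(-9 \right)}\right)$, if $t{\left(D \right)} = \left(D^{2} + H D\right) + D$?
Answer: $3285$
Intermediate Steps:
$H = \frac{3}{2}$ ($H = - \frac{6}{-4} = \left(-6\right) \left(- \frac{1}{4}\right) = \frac{3}{2} \approx 1.5$)
$t{\left(D \right)} = D^{2} + \frac{5 D}{2}$ ($t{\left(D \right)} = \left(D^{2} + \frac{3 D}{2}\right) + D = D^{2} + \frac{5 D}{2}$)
$- 146 \left(-81 + t{\left(-9 \right)}\right) = - 146 \left(-81 + \frac{1}{2} \left(-9\right) \left(5 + 2 \left(-9\right)\right)\right) = - 146 \left(-81 + \frac{1}{2} \left(-9\right) \left(5 - 18\right)\right) = - 146 \left(-81 + \frac{1}{2} \left(-9\right) \left(-13\right)\right) = - 146 \left(-81 + \frac{117}{2}\right) = \left(-146\right) \left(- \frac{45}{2}\right) = 3285$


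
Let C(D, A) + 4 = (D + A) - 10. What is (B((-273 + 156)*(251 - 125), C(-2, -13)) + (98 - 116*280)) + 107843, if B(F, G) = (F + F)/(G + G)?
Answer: 2203111/29 ≈ 75969.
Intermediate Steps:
C(D, A) = -14 + A + D (C(D, A) = -4 + ((D + A) - 10) = -4 + ((A + D) - 10) = -4 + (-10 + A + D) = -14 + A + D)
B(F, G) = F/G (B(F, G) = (2*F)/((2*G)) = (2*F)*(1/(2*G)) = F/G)
(B((-273 + 156)*(251 - 125), C(-2, -13)) + (98 - 116*280)) + 107843 = (((-273 + 156)*(251 - 125))/(-14 - 13 - 2) + (98 - 116*280)) + 107843 = (-117*126/(-29) + (98 - 32480)) + 107843 = (-14742*(-1/29) - 32382) + 107843 = (14742/29 - 32382) + 107843 = -924336/29 + 107843 = 2203111/29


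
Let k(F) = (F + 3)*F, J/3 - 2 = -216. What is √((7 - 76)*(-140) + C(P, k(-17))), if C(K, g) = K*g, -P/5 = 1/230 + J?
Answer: √409252823/23 ≈ 879.57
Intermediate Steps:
J = -642 (J = 6 + 3*(-216) = 6 - 648 = -642)
k(F) = F*(3 + F) (k(F) = (3 + F)*F = F*(3 + F))
P = 147659/46 (P = -5*(1/230 - 642) = -5*(-147659/230) = 147659/46 ≈ 3210.0)
√((7 - 76)*(-140) + C(P, k(-17))) = √((7 - 76)*(-140) + 147659*(-17*(3 - 17))/46) = √(-69*(-140) + 147659*(-17*(-14))/46) = √(9660 + (147659/46)*238) = √(9660 + 17571421/23) = √(17793601/23) = √409252823/23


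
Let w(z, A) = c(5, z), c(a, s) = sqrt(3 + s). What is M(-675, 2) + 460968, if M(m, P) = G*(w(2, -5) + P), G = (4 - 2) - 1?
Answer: 460970 + sqrt(5) ≈ 4.6097e+5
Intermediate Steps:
w(z, A) = sqrt(3 + z)
G = 1 (G = 2 - 1 = 1)
M(m, P) = P + sqrt(5) (M(m, P) = 1*(sqrt(3 + 2) + P) = 1*(sqrt(5) + P) = 1*(P + sqrt(5)) = P + sqrt(5))
M(-675, 2) + 460968 = (2 + sqrt(5)) + 460968 = 460970 + sqrt(5)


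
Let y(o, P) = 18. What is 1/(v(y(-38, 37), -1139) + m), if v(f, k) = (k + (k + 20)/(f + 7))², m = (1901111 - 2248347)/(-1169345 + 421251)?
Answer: 233779375/327592280002542 ≈ 7.1363e-7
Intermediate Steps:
m = 173618/374047 (m = -347236/(-748094) = -347236*(-1/748094) = 173618/374047 ≈ 0.46416)
v(f, k) = (k + (20 + k)/(7 + f))²
1/(v(y(-38, 37), -1139) + m) = 1/((20 + 8*(-1139) + 18*(-1139))²/(7 + 18)² + 173618/374047) = 1/((20 - 9112 - 20502)²/25² + 173618/374047) = 1/((1/625)*(-29594)² + 173618/374047) = 1/((1/625)*875804836 + 173618/374047) = 1/(875804836/625 + 173618/374047) = 1/(327592280002542/233779375) = 233779375/327592280002542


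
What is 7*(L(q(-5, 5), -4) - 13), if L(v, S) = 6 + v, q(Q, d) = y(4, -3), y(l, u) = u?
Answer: -70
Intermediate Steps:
q(Q, d) = -3
7*(L(q(-5, 5), -4) - 13) = 7*((6 - 3) - 13) = 7*(3 - 13) = 7*(-10) = -70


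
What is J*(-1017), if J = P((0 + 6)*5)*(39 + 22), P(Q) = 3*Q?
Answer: -5583330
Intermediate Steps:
J = 5490 (J = (3*((0 + 6)*5))*(39 + 22) = (3*(6*5))*61 = (3*30)*61 = 90*61 = 5490)
J*(-1017) = 5490*(-1017) = -5583330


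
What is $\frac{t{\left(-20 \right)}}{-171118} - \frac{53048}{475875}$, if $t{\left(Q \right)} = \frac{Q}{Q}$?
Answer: $- \frac{9077943539}{81430778250} \approx -0.11148$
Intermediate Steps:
$t{\left(Q \right)} = 1$
$\frac{t{\left(-20 \right)}}{-171118} - \frac{53048}{475875} = 1 \frac{1}{-171118} - \frac{53048}{475875} = 1 \left(- \frac{1}{171118}\right) - \frac{53048}{475875} = - \frac{1}{171118} - \frac{53048}{475875} = - \frac{9077943539}{81430778250}$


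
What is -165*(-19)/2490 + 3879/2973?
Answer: 421757/164506 ≈ 2.5638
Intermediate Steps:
-165*(-19)/2490 + 3879/2973 = 3135*(1/2490) + 3879*(1/2973) = 209/166 + 1293/991 = 421757/164506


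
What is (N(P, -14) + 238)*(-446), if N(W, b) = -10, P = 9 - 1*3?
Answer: -101688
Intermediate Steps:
P = 6 (P = 9 - 3 = 6)
(N(P, -14) + 238)*(-446) = (-10 + 238)*(-446) = 228*(-446) = -101688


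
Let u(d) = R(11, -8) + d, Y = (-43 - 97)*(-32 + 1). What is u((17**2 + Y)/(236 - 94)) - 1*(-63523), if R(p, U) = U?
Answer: 9023759/142 ≈ 63548.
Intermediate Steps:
Y = 4340 (Y = -140*(-31) = 4340)
u(d) = -8 + d
u((17**2 + Y)/(236 - 94)) - 1*(-63523) = (-8 + (17**2 + 4340)/(236 - 94)) - 1*(-63523) = (-8 + (289 + 4340)/142) + 63523 = (-8 + 4629*(1/142)) + 63523 = (-8 + 4629/142) + 63523 = 3493/142 + 63523 = 9023759/142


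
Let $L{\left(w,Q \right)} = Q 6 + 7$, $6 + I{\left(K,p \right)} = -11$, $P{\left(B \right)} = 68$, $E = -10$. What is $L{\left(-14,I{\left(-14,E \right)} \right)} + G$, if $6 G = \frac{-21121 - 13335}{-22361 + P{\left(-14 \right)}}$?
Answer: $- \frac{6336277}{66879} \approx -94.742$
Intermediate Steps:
$I{\left(K,p \right)} = -17$ ($I{\left(K,p \right)} = -6 - 11 = -17$)
$L{\left(w,Q \right)} = 7 + 6 Q$ ($L{\left(w,Q \right)} = 6 Q + 7 = 7 + 6 Q$)
$G = \frac{17228}{66879}$ ($G = \frac{\left(-21121 - 13335\right) \frac{1}{-22361 + 68}}{6} = \frac{\left(-34456\right) \frac{1}{-22293}}{6} = \frac{\left(-34456\right) \left(- \frac{1}{22293}\right)}{6} = \frac{1}{6} \cdot \frac{34456}{22293} = \frac{17228}{66879} \approx 0.2576$)
$L{\left(-14,I{\left(-14,E \right)} \right)} + G = \left(7 + 6 \left(-17\right)\right) + \frac{17228}{66879} = \left(7 - 102\right) + \frac{17228}{66879} = -95 + \frac{17228}{66879} = - \frac{6336277}{66879}$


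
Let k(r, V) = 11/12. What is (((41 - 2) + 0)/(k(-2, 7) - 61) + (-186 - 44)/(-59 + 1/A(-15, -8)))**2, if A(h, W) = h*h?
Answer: 241795004958081/22898875966729 ≈ 10.559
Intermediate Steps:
A(h, W) = h**2
k(r, V) = 11/12 (k(r, V) = 11*(1/12) = 11/12)
(((41 - 2) + 0)/(k(-2, 7) - 61) + (-186 - 44)/(-59 + 1/A(-15, -8)))**2 = (((41 - 2) + 0)/(11/12 - 61) + (-186 - 44)/(-59 + 1/((-15)**2)))**2 = ((39 + 0)/(-721/12) - 230/(-59 + 1/225))**2 = (39*(-12/721) - 230/(-59 + 1/225))**2 = (-468/721 - 230/(-13274/225))**2 = (-468/721 - 230*(-225/13274))**2 = (-468/721 + 25875/6637)**2 = (15549759/4785277)**2 = 241795004958081/22898875966729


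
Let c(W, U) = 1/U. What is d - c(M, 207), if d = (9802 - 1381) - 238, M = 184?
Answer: 1693880/207 ≈ 8183.0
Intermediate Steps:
d = 8183 (d = 8421 - 238 = 8183)
d - c(M, 207) = 8183 - 1/207 = 1693880/207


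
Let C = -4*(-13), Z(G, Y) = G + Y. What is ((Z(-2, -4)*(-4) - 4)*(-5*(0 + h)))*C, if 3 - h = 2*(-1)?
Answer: -26000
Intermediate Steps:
h = 5 (h = 3 - 2*(-1) = 3 - 1*(-2) = 3 + 2 = 5)
C = 52
((Z(-2, -4)*(-4) - 4)*(-5*(0 + h)))*C = (((-2 - 4)*(-4) - 4)*(-5*(0 + 5)))*52 = ((-6*(-4) - 4)*(-5*5))*52 = ((24 - 4)*(-25))*52 = (20*(-25))*52 = -500*52 = -26000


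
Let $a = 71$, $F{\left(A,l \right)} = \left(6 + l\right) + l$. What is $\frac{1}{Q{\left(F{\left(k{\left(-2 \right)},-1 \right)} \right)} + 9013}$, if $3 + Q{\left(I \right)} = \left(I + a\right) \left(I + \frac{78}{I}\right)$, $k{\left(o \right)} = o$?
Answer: $\frac{2}{21545} \approx 9.2829 \cdot 10^{-5}$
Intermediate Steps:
$F{\left(A,l \right)} = 6 + 2 l$
$Q{\left(I \right)} = -3 + \left(71 + I\right) \left(I + \frac{78}{I}\right)$ ($Q{\left(I \right)} = -3 + \left(I + 71\right) \left(I + \frac{78}{I}\right) = -3 + \left(71 + I\right) \left(I + \frac{78}{I}\right)$)
$\frac{1}{Q{\left(F{\left(k{\left(-2 \right)},-1 \right)} \right)} + 9013} = \frac{1}{\left(75 + \left(6 + 2 \left(-1\right)\right)^{2} + 71 \left(6 + 2 \left(-1\right)\right) + \frac{5538}{6 + 2 \left(-1\right)}\right) + 9013} = \frac{1}{\left(75 + \left(6 - 2\right)^{2} + 71 \left(6 - 2\right) + \frac{5538}{6 - 2}\right) + 9013} = \frac{1}{\left(75 + 4^{2} + 71 \cdot 4 + \frac{5538}{4}\right) + 9013} = \frac{1}{\left(75 + 16 + 284 + 5538 \cdot \frac{1}{4}\right) + 9013} = \frac{1}{\left(75 + 16 + 284 + \frac{2769}{2}\right) + 9013} = \frac{1}{\frac{3519}{2} + 9013} = \frac{1}{\frac{21545}{2}} = \frac{2}{21545}$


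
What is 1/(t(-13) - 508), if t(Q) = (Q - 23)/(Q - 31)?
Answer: -11/5579 ≈ -0.0019717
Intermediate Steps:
t(Q) = (-23 + Q)/(-31 + Q)
1/(t(-13) - 508) = 1/((-23 - 13)/(-31 - 13) - 508) = 1/(-36/(-44) - 508) = 1/(-1/44*(-36) - 508) = 1/(9/11 - 508) = 1/(-5579/11) = -11/5579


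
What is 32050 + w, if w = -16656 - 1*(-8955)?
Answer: 24349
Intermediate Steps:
w = -7701 (w = -16656 + 8955 = -7701)
32050 + w = 32050 - 7701 = 24349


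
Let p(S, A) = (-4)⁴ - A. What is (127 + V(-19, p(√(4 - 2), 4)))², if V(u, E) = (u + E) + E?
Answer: 374544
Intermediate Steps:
p(S, A) = 256 - A
V(u, E) = u + 2*E (V(u, E) = (E + u) + E = u + 2*E)
(127 + V(-19, p(√(4 - 2), 4)))² = (127 + (-19 + 2*(256 - 1*4)))² = (127 + (-19 + 2*(256 - 4)))² = (127 + (-19 + 2*252))² = (127 + (-19 + 504))² = (127 + 485)² = 612² = 374544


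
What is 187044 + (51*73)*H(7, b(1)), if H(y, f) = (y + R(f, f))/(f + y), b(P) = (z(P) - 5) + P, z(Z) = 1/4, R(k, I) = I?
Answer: 190767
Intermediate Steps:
z(Z) = ¼
b(P) = -19/4 + P (b(P) = (¼ - 5) + P = -19/4 + P)
H(y, f) = 1 (H(y, f) = (y + f)/(f + y) = (f + y)/(f + y) = 1)
187044 + (51*73)*H(7, b(1)) = 187044 + (51*73)*1 = 187044 + 3723*1 = 187044 + 3723 = 190767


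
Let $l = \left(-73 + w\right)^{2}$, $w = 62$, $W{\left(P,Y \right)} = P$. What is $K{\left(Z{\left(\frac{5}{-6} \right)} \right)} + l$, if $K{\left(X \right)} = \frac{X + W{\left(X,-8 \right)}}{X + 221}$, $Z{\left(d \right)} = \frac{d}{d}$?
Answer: $\frac{13432}{111} \approx 121.01$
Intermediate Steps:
$Z{\left(d \right)} = 1$
$K{\left(X \right)} = \frac{2 X}{221 + X}$ ($K{\left(X \right)} = \frac{X + X}{X + 221} = \frac{2 X}{221 + X}$)
$l = 121$ ($l = \left(-73 + 62\right)^{2} = \left(-11\right)^{2} = 121$)
$K{\left(Z{\left(\frac{5}{-6} \right)} \right)} + l = 2 \cdot 1 \frac{1}{221 + 1} + 121 = 2 \cdot 1 \cdot \frac{1}{222} + 121 = \frac{1}{111} + 121 = \frac{13432}{111}$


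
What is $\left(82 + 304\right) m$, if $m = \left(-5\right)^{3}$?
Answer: $-48250$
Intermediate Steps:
$m = -125$
$\left(82 + 304\right) m = \left(82 + 304\right) \left(-125\right) = 386 \left(-125\right) = -48250$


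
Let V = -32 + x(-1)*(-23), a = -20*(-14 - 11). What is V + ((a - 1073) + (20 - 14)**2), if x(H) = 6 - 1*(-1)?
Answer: -730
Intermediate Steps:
x(H) = 7 (x(H) = 6 + 1 = 7)
a = 500 (a = -20*(-25) = 500)
V = -193 (V = -32 + 7*(-23) = -32 - 161 = -193)
V + ((a - 1073) + (20 - 14)**2) = -193 + ((500 - 1073) + (20 - 14)**2) = -193 + (-573 + 6**2) = -193 + (-573 + 36) = -193 - 537 = -730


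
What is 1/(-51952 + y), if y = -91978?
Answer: -1/143930 ≈ -6.9478e-6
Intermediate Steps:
1/(-51952 + y) = 1/(-51952 - 91978) = 1/(-143930) = -1/143930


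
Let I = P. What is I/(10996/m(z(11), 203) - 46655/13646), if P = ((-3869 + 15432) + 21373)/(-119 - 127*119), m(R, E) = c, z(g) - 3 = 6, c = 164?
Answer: -1151701931/33891199048 ≈ -0.033982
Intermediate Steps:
z(g) = 9 (z(g) = 3 + 6 = 9)
m(R, E) = 164
P = -4117/1904 (P = (11563 + 21373)/(-119 - 15113) = 32936/(-15232) = 32936*(-1/15232) = -4117/1904 ≈ -2.1623)
I = -4117/1904 ≈ -2.1623
I/(10996/m(z(11), 203) - 46655/13646) = -4117/(1904*(10996/164 - 46655/13646)) = -4117/(1904*(10996*(1/164) - 46655*1/13646)) = -4117/(1904*(2749/41 - 46655/13646)) = -4117/(1904*35599999/559486) = -4117/1904*559486/35599999 = -1151701931/33891199048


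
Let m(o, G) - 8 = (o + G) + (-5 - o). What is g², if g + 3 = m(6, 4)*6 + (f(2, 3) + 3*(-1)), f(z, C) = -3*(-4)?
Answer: 2304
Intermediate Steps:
f(z, C) = 12
m(o, G) = 3 + G (m(o, G) = 8 + ((o + G) + (-5 - o)) = 8 + ((G + o) + (-5 - o)) = 8 + (-5 + G) = 3 + G)
g = 48 (g = -3 + ((3 + 4)*6 + (12 + 3*(-1))) = -3 + (7*6 + (12 - 3)) = -3 + (42 + 9) = -3 + 51 = 48)
g² = 48² = 2304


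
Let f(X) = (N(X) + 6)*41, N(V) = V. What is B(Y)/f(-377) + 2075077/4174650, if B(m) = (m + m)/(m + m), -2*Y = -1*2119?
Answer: 31559821597/63500601150 ≈ 0.49700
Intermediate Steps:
Y = 2119/2 (Y = -(-1)*2119/2 = -½*(-2119) = 2119/2 ≈ 1059.5)
B(m) = 1 (B(m) = (2*m)/((2*m)) = (2*m)*(1/(2*m)) = 1)
f(X) = 246 + 41*X (f(X) = (X + 6)*41 = (6 + X)*41 = 246 + 41*X)
B(Y)/f(-377) + 2075077/4174650 = 1/(246 + 41*(-377)) + 2075077/4174650 = 1/(246 - 15457) + 2075077*(1/4174650) = 1/(-15211) + 2075077/4174650 = 1*(-1/15211) + 2075077/4174650 = -1/15211 + 2075077/4174650 = 31559821597/63500601150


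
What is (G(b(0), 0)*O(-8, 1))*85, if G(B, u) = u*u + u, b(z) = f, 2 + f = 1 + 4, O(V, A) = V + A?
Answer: 0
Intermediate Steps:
O(V, A) = A + V
f = 3 (f = -2 + (1 + 4) = -2 + 5 = 3)
b(z) = 3
G(B, u) = u + u**2 (G(B, u) = u**2 + u = u + u**2)
(G(b(0), 0)*O(-8, 1))*85 = ((0*(1 + 0))*(1 - 8))*85 = ((0*1)*(-7))*85 = (0*(-7))*85 = 0*85 = 0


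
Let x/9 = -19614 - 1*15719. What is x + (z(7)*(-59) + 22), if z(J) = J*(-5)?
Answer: -315910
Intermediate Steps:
x = -317997 (x = 9*(-19614 - 1*15719) = 9*(-19614 - 15719) = 9*(-35333) = -317997)
z(J) = -5*J
x + (z(7)*(-59) + 22) = -317997 + (-5*7*(-59) + 22) = -317997 + (-35*(-59) + 22) = -317997 + (2065 + 22) = -317997 + 2087 = -315910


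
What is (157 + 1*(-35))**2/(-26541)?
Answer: -14884/26541 ≈ -0.56079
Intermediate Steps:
(157 + 1*(-35))**2/(-26541) = (157 - 35)**2*(-1/26541) = 122**2*(-1/26541) = 14884*(-1/26541) = -14884/26541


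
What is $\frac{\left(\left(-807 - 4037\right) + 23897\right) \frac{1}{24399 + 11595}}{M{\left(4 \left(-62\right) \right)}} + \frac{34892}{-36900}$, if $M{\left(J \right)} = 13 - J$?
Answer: $- \frac{104434079}{110681550} \approx -0.94355$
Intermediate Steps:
$\frac{\left(\left(-807 - 4037\right) + 23897\right) \frac{1}{24399 + 11595}}{M{\left(4 \left(-62\right) \right)}} + \frac{34892}{-36900} = \frac{\left(\left(-807 - 4037\right) + 23897\right) \frac{1}{24399 + 11595}}{13 - 4 \left(-62\right)} + \frac{34892}{-36900} = \frac{\left(-4844 + 23897\right) \frac{1}{35994}}{13 - -248} + 34892 \left(- \frac{1}{36900}\right) = \frac{19053 \cdot \frac{1}{35994}}{13 + 248} - \frac{8723}{9225} = \frac{6351}{11998 \cdot 261} - \frac{8723}{9225} = \frac{6351}{11998} \cdot \frac{1}{261} - \frac{8723}{9225} = \frac{73}{35994} - \frac{8723}{9225} = - \frac{104434079}{110681550}$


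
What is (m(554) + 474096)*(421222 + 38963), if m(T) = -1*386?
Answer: 217994236350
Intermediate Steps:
m(T) = -386
(m(554) + 474096)*(421222 + 38963) = (-386 + 474096)*(421222 + 38963) = 473710*460185 = 217994236350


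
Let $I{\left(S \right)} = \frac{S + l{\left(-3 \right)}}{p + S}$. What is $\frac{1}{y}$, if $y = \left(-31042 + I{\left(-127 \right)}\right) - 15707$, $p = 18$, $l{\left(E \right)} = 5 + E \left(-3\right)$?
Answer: $- \frac{109}{5095528} \approx -2.1391 \cdot 10^{-5}$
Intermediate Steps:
$l{\left(E \right)} = 5 - 3 E$
$I{\left(S \right)} = \frac{14 + S}{18 + S}$ ($I{\left(S \right)} = \frac{S + \left(5 - -9\right)}{18 + S} = \frac{S + \left(5 + 9\right)}{18 + S} = \frac{S + 14}{18 + S} = \frac{14 + S}{18 + S}$)
$y = - \frac{5095528}{109}$ ($y = \left(-31042 + \frac{14 - 127}{18 - 127}\right) - 15707 = \left(-31042 + \frac{1}{-109} \left(-113\right)\right) - 15707 = \left(-31042 - - \frac{113}{109}\right) - 15707 = \left(-31042 + \frac{113}{109}\right) - 15707 = - \frac{3383465}{109} - 15707 = - \frac{5095528}{109} \approx -46748.0$)
$\frac{1}{y} = \frac{1}{- \frac{5095528}{109}} = - \frac{109}{5095528}$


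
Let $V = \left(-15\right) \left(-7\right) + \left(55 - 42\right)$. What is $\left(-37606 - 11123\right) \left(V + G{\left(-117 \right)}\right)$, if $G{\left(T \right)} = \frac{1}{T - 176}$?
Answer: $- \frac{1684707717}{293} \approx -5.7499 \cdot 10^{6}$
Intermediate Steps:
$G{\left(T \right)} = \frac{1}{-176 + T}$
$V = 118$ ($V = 105 + 13 = 118$)
$\left(-37606 - 11123\right) \left(V + G{\left(-117 \right)}\right) = \left(-37606 - 11123\right) \left(118 + \frac{1}{-176 - 117}\right) = - 48729 \left(118 + \frac{1}{-293}\right) = - 48729 \left(118 - \frac{1}{293}\right) = \left(-48729\right) \frac{34573}{293} = - \frac{1684707717}{293}$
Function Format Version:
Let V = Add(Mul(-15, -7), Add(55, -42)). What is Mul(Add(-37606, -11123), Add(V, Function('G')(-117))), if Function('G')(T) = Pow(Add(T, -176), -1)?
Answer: Rational(-1684707717, 293) ≈ -5.7499e+6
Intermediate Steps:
Function('G')(T) = Pow(Add(-176, T), -1)
V = 118 (V = Add(105, 13) = 118)
Mul(Add(-37606, -11123), Add(V, Function('G')(-117))) = Mul(Add(-37606, -11123), Add(118, Pow(Add(-176, -117), -1))) = Mul(-48729, Add(118, Pow(-293, -1))) = Mul(-48729, Add(118, Rational(-1, 293))) = Mul(-48729, Rational(34573, 293)) = Rational(-1684707717, 293)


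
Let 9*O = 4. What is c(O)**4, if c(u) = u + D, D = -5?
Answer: 2825761/6561 ≈ 430.69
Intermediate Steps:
O = 4/9 (O = (1/9)*4 = 4/9 ≈ 0.44444)
c(u) = -5 + u (c(u) = u - 5 = -5 + u)
c(O)**4 = (-5 + 4/9)**4 = (-41/9)**4 = 2825761/6561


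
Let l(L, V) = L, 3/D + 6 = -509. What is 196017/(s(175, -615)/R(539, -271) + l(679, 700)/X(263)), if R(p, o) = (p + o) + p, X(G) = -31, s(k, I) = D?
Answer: -841811667945/94065296 ≈ -8949.2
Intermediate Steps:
D = -3/515 (D = 3/(-6 - 509) = 3/(-515) = 3*(-1/515) = -3/515 ≈ -0.0058252)
s(k, I) = -3/515
R(p, o) = o + 2*p (R(p, o) = (o + p) + p = o + 2*p)
196017/(s(175, -615)/R(539, -271) + l(679, 700)/X(263)) = 196017/(-3/(515*(-271 + 2*539)) + 679/(-31)) = 196017/(-3/(515*(-271 + 1078)) + 679*(-1/31)) = 196017/(-3/515/807 - 679/31) = 196017/(-3/515*1/807 - 679/31) = 196017/(-1/138535 - 679/31) = 196017/(-94065296/4294585) = 196017*(-4294585/94065296) = -841811667945/94065296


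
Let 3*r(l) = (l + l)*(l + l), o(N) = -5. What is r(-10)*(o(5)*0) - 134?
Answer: -134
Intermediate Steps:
r(l) = 4*l²/3 (r(l) = ((l + l)*(l + l))/3 = ((2*l)*(2*l))/3 = (4*l²)/3 = 4*l²/3)
r(-10)*(o(5)*0) - 134 = ((4/3)*(-10)²)*(-5*0) - 134 = ((4/3)*100)*0 - 134 = (400/3)*0 - 134 = 0 - 134 = -134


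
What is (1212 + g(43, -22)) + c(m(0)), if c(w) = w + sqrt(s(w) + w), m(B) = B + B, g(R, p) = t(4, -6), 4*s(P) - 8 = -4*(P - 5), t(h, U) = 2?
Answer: 1214 + sqrt(7) ≈ 1216.6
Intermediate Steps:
s(P) = 7 - P (s(P) = 2 + (-4*(P - 5))/4 = 2 + (-4*(-5 + P))/4 = 2 + (20 - 4*P)/4 = 2 + (5 - P) = 7 - P)
g(R, p) = 2
m(B) = 2*B
c(w) = w + sqrt(7) (c(w) = w + sqrt((7 - w) + w) = w + sqrt(7))
(1212 + g(43, -22)) + c(m(0)) = (1212 + 2) + (2*0 + sqrt(7)) = 1214 + (0 + sqrt(7)) = 1214 + sqrt(7)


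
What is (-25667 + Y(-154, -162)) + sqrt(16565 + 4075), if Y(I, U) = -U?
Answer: -25505 + 4*sqrt(1290) ≈ -25361.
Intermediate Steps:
(-25667 + Y(-154, -162)) + sqrt(16565 + 4075) = (-25667 - 1*(-162)) + sqrt(16565 + 4075) = (-25667 + 162) + sqrt(20640) = -25505 + 4*sqrt(1290)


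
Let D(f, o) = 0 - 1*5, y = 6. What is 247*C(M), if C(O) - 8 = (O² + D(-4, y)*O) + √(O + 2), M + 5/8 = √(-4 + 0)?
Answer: 118807/64 - 6175*I/2 + 247*√(22 + 32*I)/4 ≈ 2196.9 - 2908.4*I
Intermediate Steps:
D(f, o) = -5 (D(f, o) = 0 - 5 = -5)
M = -5/8 + 2*I (M = -5/8 + √(-4 + 0) = -5/8 + √(-4) = -5/8 + 2*I ≈ -0.625 + 2.0*I)
C(O) = 8 + O² + √(2 + O) - 5*O (C(O) = 8 + ((O² - 5*O) + √(O + 2)) = 8 + ((O² - 5*O) + √(2 + O)) = 8 + (O² + √(2 + O) - 5*O) = 8 + O² + √(2 + O) - 5*O)
247*C(M) = 247*(8 + (-5/8 + 2*I)² + √(2 + (-5/8 + 2*I)) - 5*(-5/8 + 2*I)) = 247*(8 + (-5/8 + 2*I)² + √(11/8 + 2*I) + (25/8 - 10*I)) = 247*(89/8 + (-5/8 + 2*I)² + √(11/8 + 2*I) - 10*I) = 21983/8 - 2470*I + 247*(-5/8 + 2*I)² + 247*√(11/8 + 2*I)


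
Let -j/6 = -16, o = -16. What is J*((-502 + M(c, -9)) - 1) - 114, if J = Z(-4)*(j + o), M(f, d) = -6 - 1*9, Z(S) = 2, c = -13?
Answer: -82994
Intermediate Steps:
M(f, d) = -15 (M(f, d) = -6 - 9 = -15)
j = 96 (j = -6*(-16) = 96)
J = 160 (J = 2*(96 - 16) = 2*80 = 160)
J*((-502 + M(c, -9)) - 1) - 114 = 160*((-502 - 15) - 1) - 114 = 160*(-517 - 1) - 114 = 160*(-518) - 114 = -82880 - 114 = -82994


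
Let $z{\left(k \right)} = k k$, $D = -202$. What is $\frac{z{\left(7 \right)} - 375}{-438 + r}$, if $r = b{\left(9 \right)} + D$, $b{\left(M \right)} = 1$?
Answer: $\frac{326}{639} \approx 0.51017$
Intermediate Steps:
$z{\left(k \right)} = k^{2}$
$r = -201$ ($r = 1 - 202 = -201$)
$\frac{z{\left(7 \right)} - 375}{-438 + r} = \frac{7^{2} - 375}{-438 - 201} = \frac{49 - 375}{-639} = \left(-326\right) \left(- \frac{1}{639}\right) = \frac{326}{639}$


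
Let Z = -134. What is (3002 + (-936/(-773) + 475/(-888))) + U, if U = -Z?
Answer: 2153089657/686424 ≈ 3136.7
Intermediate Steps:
U = 134 (U = -1*(-134) = 134)
(3002 + (-936/(-773) + 475/(-888))) + U = (3002 + (-936/(-773) + 475/(-888))) + 134 = (3002 + (-936*(-1/773) + 475*(-1/888))) + 134 = (3002 + (936/773 - 475/888)) + 134 = (3002 + 463993/686424) + 134 = 2061108841/686424 + 134 = 2153089657/686424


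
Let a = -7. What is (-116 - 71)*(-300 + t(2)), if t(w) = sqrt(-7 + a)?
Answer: 56100 - 187*I*sqrt(14) ≈ 56100.0 - 699.69*I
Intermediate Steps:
t(w) = I*sqrt(14) (t(w) = sqrt(-7 - 7) = sqrt(-14) = I*sqrt(14))
(-116 - 71)*(-300 + t(2)) = (-116 - 71)*(-300 + I*sqrt(14)) = -187*(-300 + I*sqrt(14)) = 56100 - 187*I*sqrt(14)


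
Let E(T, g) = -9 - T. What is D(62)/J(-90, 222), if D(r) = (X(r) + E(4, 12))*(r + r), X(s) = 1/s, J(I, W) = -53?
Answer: 1610/53 ≈ 30.377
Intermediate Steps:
D(r) = 2*r*(-13 + 1/r) (D(r) = (1/r + (-9 - 1*4))*(r + r) = (1/r + (-9 - 4))*(2*r) = (1/r - 13)*(2*r) = (-13 + 1/r)*(2*r) = 2*r*(-13 + 1/r))
D(62)/J(-90, 222) = (2 - 26*62)/(-53) = (2 - 1612)*(-1/53) = -1610*(-1/53) = 1610/53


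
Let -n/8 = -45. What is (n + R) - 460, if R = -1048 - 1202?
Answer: -2350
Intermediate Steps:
n = 360 (n = -8*(-45) = 360)
R = -2250
(n + R) - 460 = (360 - 2250) - 460 = -1890 - 460 = -2350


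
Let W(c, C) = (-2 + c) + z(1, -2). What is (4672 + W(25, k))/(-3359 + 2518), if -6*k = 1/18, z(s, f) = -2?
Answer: -4693/841 ≈ -5.5803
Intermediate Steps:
k = -1/108 (k = -⅙/18 = -⅙*1/18 = -1/108 ≈ -0.0092593)
W(c, C) = -4 + c (W(c, C) = (-2 + c) - 2 = -4 + c)
(4672 + W(25, k))/(-3359 + 2518) = (4672 + (-4 + 25))/(-3359 + 2518) = (4672 + 21)/(-841) = 4693*(-1/841) = -4693/841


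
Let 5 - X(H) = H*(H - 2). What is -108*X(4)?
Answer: 324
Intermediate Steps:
X(H) = 5 - H*(-2 + H) (X(H) = 5 - H*(H - 2) = 5 - H*(-2 + H))
-108*X(4) = -108*(5 - 1*4**2 + 2*4) = -108*(5 - 1*16 + 8) = -108*(5 - 16 + 8) = -108*(-3) = 324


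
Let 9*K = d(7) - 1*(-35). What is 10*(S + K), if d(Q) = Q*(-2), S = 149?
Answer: 4540/3 ≈ 1513.3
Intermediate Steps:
d(Q) = -2*Q
K = 7/3 (K = (-2*7 - 1*(-35))/9 = (-14 + 35)/9 = (1/9)*21 = 7/3 ≈ 2.3333)
10*(S + K) = 10*(149 + 7/3) = 10*(454/3) = 4540/3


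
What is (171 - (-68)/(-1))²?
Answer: 10609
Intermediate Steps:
(171 - (-68)/(-1))² = (171 - (-68)*(-1))² = (171 - 34*2)² = (171 - 68)² = 103² = 10609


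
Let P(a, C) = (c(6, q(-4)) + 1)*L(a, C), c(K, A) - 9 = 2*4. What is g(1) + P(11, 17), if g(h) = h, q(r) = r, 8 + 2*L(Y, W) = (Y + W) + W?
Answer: 334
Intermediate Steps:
L(Y, W) = -4 + W + Y/2 (L(Y, W) = -4 + ((Y + W) + W)/2 = -4 + ((W + Y) + W)/2 = -4 + (Y + 2*W)/2 = -4 + (W + Y/2) = -4 + W + Y/2)
c(K, A) = 17 (c(K, A) = 9 + 2*4 = 9 + 8 = 17)
P(a, C) = -72 + 9*a + 18*C (P(a, C) = (17 + 1)*(-4 + C + a/2) = 18*(-4 + C + a/2) = -72 + 9*a + 18*C)
g(1) + P(11, 17) = 1 + (-72 + 9*11 + 18*17) = 1 + (-72 + 99 + 306) = 1 + 333 = 334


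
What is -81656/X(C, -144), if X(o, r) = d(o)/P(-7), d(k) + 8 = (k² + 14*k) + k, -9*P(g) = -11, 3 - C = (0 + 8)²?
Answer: -449108/12591 ≈ -35.669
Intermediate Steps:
C = -61 (C = 3 - (0 + 8)² = 3 - 1*8² = 3 - 1*64 = 3 - 64 = -61)
P(g) = 11/9 (P(g) = -⅑*(-11) = 11/9)
d(k) = -8 + k² + 15*k (d(k) = -8 + ((k² + 14*k) + k) = -8 + (k² + 15*k) = -8 + k² + 15*k)
X(o, r) = -72/11 + 9*o²/11 + 135*o/11 (X(o, r) = (-8 + o² + 15*o)/(11/9) = (-8 + o² + 15*o)*(9/11) = -72/11 + 9*o²/11 + 135*o/11)
-81656/X(C, -144) = -81656/(-72/11 + (9/11)*(-61)² + (135/11)*(-61)) = -81656/(-72/11 + (9/11)*3721 - 8235/11) = -81656/(-72/11 + 33489/11 - 8235/11) = -81656/25182/11 = -81656*11/25182 = -449108/12591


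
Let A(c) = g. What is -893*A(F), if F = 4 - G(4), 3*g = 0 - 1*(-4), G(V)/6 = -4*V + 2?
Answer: -3572/3 ≈ -1190.7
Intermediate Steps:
G(V) = 12 - 24*V (G(V) = 6*(-4*V + 2) = 6*(2 - 4*V) = 12 - 24*V)
g = 4/3 (g = (0 - 1*(-4))/3 = (0 + 4)/3 = (⅓)*4 = 4/3 ≈ 1.3333)
F = 88 (F = 4 - (12 - 24*4) = 4 - (12 - 96) = 4 - 1*(-84) = 4 + 84 = 88)
A(c) = 4/3
-893*A(F) = -893*4/3 = -3572/3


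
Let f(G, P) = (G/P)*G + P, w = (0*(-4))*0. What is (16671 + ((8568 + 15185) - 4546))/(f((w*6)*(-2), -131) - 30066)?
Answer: -35878/30197 ≈ -1.1881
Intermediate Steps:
w = 0 (w = 0*0 = 0)
f(G, P) = P + G²/P (f(G, P) = G²/P + P = P + G²/P)
(16671 + ((8568 + 15185) - 4546))/(f((w*6)*(-2), -131) - 30066) = (16671 + ((8568 + 15185) - 4546))/((-131 + ((0*6)*(-2))²/(-131)) - 30066) = (16671 + (23753 - 4546))/((-131 + (0*(-2))²*(-1/131)) - 30066) = (16671 + 19207)/((-131 + 0²*(-1/131)) - 30066) = 35878/((-131 + 0*(-1/131)) - 30066) = 35878/((-131 + 0) - 30066) = 35878/(-131 - 30066) = 35878/(-30197) = 35878*(-1/30197) = -35878/30197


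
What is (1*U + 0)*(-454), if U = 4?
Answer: -1816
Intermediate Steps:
(1*U + 0)*(-454) = (1*4 + 0)*(-454) = (4 + 0)*(-454) = 4*(-454) = -1816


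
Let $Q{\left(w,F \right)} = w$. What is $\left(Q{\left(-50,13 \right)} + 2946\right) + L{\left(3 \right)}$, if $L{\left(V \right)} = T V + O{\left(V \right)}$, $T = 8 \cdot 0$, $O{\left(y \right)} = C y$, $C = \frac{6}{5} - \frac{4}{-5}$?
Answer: $2902$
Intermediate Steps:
$C = 2$ ($C = 6 \cdot \frac{1}{5} - - \frac{4}{5} = \frac{6}{5} + \frac{4}{5} = 2$)
$O{\left(y \right)} = 2 y$
$T = 0$
$L{\left(V \right)} = 2 V$ ($L{\left(V \right)} = 0 V + 2 V = 0 + 2 V = 2 V$)
$\left(Q{\left(-50,13 \right)} + 2946\right) + L{\left(3 \right)} = \left(-50 + 2946\right) + 2 \cdot 3 = 2896 + 6 = 2902$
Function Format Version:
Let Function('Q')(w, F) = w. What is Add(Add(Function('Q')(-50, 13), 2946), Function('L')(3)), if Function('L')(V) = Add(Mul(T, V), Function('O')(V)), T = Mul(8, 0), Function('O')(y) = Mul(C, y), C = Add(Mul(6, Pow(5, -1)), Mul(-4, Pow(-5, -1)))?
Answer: 2902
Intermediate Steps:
C = 2 (C = Add(Mul(6, Rational(1, 5)), Mul(-4, Rational(-1, 5))) = Add(Rational(6, 5), Rational(4, 5)) = 2)
Function('O')(y) = Mul(2, y)
T = 0
Function('L')(V) = Mul(2, V) (Function('L')(V) = Add(Mul(0, V), Mul(2, V)) = Add(0, Mul(2, V)) = Mul(2, V))
Add(Add(Function('Q')(-50, 13), 2946), Function('L')(3)) = Add(Add(-50, 2946), Mul(2, 3)) = Add(2896, 6) = 2902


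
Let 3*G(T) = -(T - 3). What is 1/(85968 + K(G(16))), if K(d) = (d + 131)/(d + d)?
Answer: 13/1117394 ≈ 1.1634e-5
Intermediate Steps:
G(T) = 1 - T/3 (G(T) = (-(T - 3))/3 = (-(-3 + T))/3 = (3 - T)/3 = 1 - T/3)
K(d) = (131 + d)/(2*d) (K(d) = (131 + d)/((2*d)) = (131 + d)*(1/(2*d)) = (131 + d)/(2*d))
1/(85968 + K(G(16))) = 1/(85968 + (131 + (1 - ⅓*16))/(2*(1 - ⅓*16))) = 1/(85968 + (131 + (1 - 16/3))/(2*(1 - 16/3))) = 1/(85968 + (131 - 13/3)/(2*(-13/3))) = 1/(85968 + (½)*(-3/13)*(380/3)) = 1/(85968 - 190/13) = 1/(1117394/13) = 13/1117394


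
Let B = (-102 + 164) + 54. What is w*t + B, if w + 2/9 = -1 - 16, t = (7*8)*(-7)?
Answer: 61804/9 ≈ 6867.1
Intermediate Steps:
B = 116 (B = 62 + 54 = 116)
t = -392 (t = 56*(-7) = -392)
w = -155/9 (w = -2/9 + (-1 - 16) = -2/9 - 17 = -155/9 ≈ -17.222)
w*t + B = -155/9*(-392) + 116 = 60760/9 + 116 = 61804/9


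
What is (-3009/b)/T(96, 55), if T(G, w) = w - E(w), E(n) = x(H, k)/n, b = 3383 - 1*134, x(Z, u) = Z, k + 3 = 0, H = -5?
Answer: -11033/656298 ≈ -0.016811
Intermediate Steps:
k = -3 (k = -3 + 0 = -3)
b = 3249 (b = 3383 - 134 = 3249)
E(n) = -5/n
T(G, w) = w + 5/w (T(G, w) = w - (-5)/w = w + 5/w)
(-3009/b)/T(96, 55) = (-3009/3249)/(55 + 5/55) = (-3009*1/3249)/(55 + 5*(1/55)) = -1003/(1083*(55 + 1/11)) = -1003/(1083*606/11) = -1003/1083*11/606 = -11033/656298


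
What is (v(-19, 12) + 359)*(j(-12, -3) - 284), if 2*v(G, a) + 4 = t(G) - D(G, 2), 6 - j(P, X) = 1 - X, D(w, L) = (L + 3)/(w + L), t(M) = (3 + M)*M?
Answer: -2440851/17 ≈ -1.4358e+5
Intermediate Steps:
t(M) = M*(3 + M)
D(w, L) = (3 + L)/(L + w)
j(P, X) = 5 + X (j(P, X) = 6 - (1 - X) = 6 + (-1 + X) = 5 + X)
v(G, a) = -2 - 5/(2*(2 + G)) + G*(3 + G)/2 (v(G, a) = -2 + (G*(3 + G) - (3 + 2)/(2 + G))/2 = -2 + (G*(3 + G) - 5/(2 + G))/2 = -2 + (-5/(2 + G) + G*(3 + G))/2 = -2 + (-5/(2*(2 + G)) + G*(3 + G)/2) = -2 - 5/(2*(2 + G)) + G*(3 + G)/2)
(v(-19, 12) + 359)*(j(-12, -3) - 284) = ((-5 + (-4 - 19*(3 - 19))*(2 - 19))/(2*(2 - 19)) + 359)*((5 - 3) - 284) = ((½)*(-5 + (-4 - 19*(-16))*(-17))/(-17) + 359)*(2 - 284) = ((½)*(-1/17)*(-5 + (-4 + 304)*(-17)) + 359)*(-282) = ((½)*(-1/17)*(-5 + 300*(-17)) + 359)*(-282) = ((½)*(-1/17)*(-5 - 5100) + 359)*(-282) = ((½)*(-1/17)*(-5105) + 359)*(-282) = (5105/34 + 359)*(-282) = (17311/34)*(-282) = -2440851/17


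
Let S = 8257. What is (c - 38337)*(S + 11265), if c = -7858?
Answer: -901818790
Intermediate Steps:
(c - 38337)*(S + 11265) = (-7858 - 38337)*(8257 + 11265) = -46195*19522 = -901818790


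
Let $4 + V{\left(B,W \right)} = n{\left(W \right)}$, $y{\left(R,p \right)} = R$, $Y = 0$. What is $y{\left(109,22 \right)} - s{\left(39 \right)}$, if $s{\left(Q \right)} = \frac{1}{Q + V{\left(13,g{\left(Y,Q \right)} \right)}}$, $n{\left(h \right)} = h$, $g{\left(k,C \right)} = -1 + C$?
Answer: $\frac{7956}{73} \approx 108.99$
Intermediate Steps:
$V{\left(B,W \right)} = -4 + W$
$s{\left(Q \right)} = \frac{1}{-5 + 2 Q}$ ($s{\left(Q \right)} = \frac{1}{Q + \left(-4 + \left(-1 + Q\right)\right)} = \frac{1}{Q + \left(-5 + Q\right)} = \frac{1}{-5 + 2 Q}$)
$y{\left(109,22 \right)} - s{\left(39 \right)} = 109 - \frac{1}{-5 + 2 \cdot 39} = 109 - \frac{1}{-5 + 78} = 109 - \frac{1}{73} = \frac{7956}{73}$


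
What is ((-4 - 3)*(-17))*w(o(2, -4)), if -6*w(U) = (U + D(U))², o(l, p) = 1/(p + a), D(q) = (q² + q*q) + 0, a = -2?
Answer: -119/486 ≈ -0.24486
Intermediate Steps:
D(q) = 2*q² (D(q) = (q² + q²) + 0 = 2*q² + 0 = 2*q²)
o(l, p) = 1/(-2 + p) (o(l, p) = 1/(p - 2) = 1/(-2 + p))
w(U) = -(U + 2*U²)²/6
((-4 - 3)*(-17))*w(o(2, -4)) = ((-4 - 3)*(-17))*(-(1/(-2 - 4))²*(1 + 2/(-2 - 4))²/6) = (-7*(-17))*(-(1/(-6))²*(1 + 2/(-6))²/6) = 119*(-(-⅙)²*(1 + 2*(-⅙))²/6) = 119*(-⅙*1/36*(1 - ⅓)²) = 119*(-⅙*1/36*(⅔)²) = 119*(-⅙*1/36*4/9) = 119*(-1/486) = -119/486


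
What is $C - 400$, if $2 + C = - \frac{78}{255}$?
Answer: $- \frac{34196}{85} \approx -402.31$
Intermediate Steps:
$C = - \frac{196}{85}$ ($C = -2 - \frac{78}{255} = -2 - \frac{26}{85} = - \frac{196}{85} \approx -2.3059$)
$C - 400 = - \frac{196}{85} - 400 = - \frac{34196}{85}$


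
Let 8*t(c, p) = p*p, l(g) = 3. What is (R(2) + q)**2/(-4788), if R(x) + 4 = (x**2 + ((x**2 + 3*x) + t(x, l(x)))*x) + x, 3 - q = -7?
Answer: -18769/76608 ≈ -0.24500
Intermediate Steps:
q = 10 (q = 3 - 1*(-7) = 3 + 7 = 10)
t(c, p) = p**2/8 (t(c, p) = (p*p)/8 = p**2/8)
R(x) = -4 + x + x**2 + x*(9/8 + x**2 + 3*x) (R(x) = -4 + ((x**2 + ((x**2 + 3*x) + (1/8)*3**2)*x) + x) = -4 + ((x**2 + ((x**2 + 3*x) + (1/8)*9)*x) + x) = -4 + ((x**2 + ((x**2 + 3*x) + 9/8)*x) + x) = -4 + ((x**2 + (9/8 + x**2 + 3*x)*x) + x) = -4 + ((x**2 + x*(9/8 + x**2 + 3*x)) + x) = -4 + (x + x**2 + x*(9/8 + x**2 + 3*x)) = -4 + x + x**2 + x*(9/8 + x**2 + 3*x))
(R(2) + q)**2/(-4788) = ((-4 + 2**3 + 4*2**2 + (17/8)*2) + 10)**2/(-4788) = ((-4 + 8 + 4*4 + 17/4) + 10)**2*(-1/4788) = ((-4 + 8 + 16 + 17/4) + 10)**2*(-1/4788) = (97/4 + 10)**2*(-1/4788) = (137/4)**2*(-1/4788) = (18769/16)*(-1/4788) = -18769/76608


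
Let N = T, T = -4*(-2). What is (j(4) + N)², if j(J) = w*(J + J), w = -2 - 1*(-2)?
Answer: 64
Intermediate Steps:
w = 0 (w = -2 + 2 = 0)
T = 8
N = 8
j(J) = 0 (j(J) = 0*(J + J) = 0*(2*J) = 0)
(j(4) + N)² = (0 + 8)² = 8² = 64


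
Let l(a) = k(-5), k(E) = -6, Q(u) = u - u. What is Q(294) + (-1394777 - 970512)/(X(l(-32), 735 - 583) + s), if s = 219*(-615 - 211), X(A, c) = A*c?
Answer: 2365289/181806 ≈ 13.010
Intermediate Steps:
Q(u) = 0
l(a) = -6
s = -180894 (s = 219*(-826) = -180894)
Q(294) + (-1394777 - 970512)/(X(l(-32), 735 - 583) + s) = 0 + (-1394777 - 970512)/(-6*(735 - 583) - 180894) = 0 - 2365289/(-6*152 - 180894) = 0 - 2365289/(-912 - 180894) = 0 - 2365289/(-181806) = 0 - 2365289*(-1/181806) = 0 + 2365289/181806 = 2365289/181806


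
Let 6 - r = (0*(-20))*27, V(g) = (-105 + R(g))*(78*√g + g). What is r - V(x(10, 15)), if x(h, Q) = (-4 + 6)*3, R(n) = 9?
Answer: 582 + 7488*√6 ≈ 18924.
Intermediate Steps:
x(h, Q) = 6 (x(h, Q) = 2*3 = 6)
V(g) = -7488*√g - 96*g (V(g) = (-105 + 9)*(78*√g + g) = -96*(g + 78*√g) = -7488*√g - 96*g)
r = 6 (r = 6 - 0*(-20)*27 = 6 - 0*27 = 6 - 1*0 = 6 + 0 = 6)
r - V(x(10, 15)) = 6 - (-7488*√6 - 96*6) = 6 - (-7488*√6 - 576) = 6 - (-576 - 7488*√6) = 6 + (576 + 7488*√6) = 582 + 7488*√6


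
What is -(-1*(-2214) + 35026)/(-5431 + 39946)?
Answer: -7448/6903 ≈ -1.0790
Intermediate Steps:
-(-1*(-2214) + 35026)/(-5431 + 39946) = -(2214 + 35026)/34515 = -37240/34515 = -1*7448/6903 = -7448/6903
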